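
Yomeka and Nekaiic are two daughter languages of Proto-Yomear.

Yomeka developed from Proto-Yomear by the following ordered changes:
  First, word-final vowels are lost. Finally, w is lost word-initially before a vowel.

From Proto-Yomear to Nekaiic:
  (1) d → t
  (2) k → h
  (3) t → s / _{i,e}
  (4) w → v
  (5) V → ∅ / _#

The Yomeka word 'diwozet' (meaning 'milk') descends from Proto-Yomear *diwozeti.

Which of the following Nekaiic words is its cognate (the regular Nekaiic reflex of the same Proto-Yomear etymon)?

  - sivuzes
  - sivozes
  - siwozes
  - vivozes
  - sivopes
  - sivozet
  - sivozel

sivozes

Nekaiic: start from *diwozeti.
  rule 1 (unconditioned shift): diwozeti → tiwozeti
  rule 2: no change — tiwozeti
  rule 3 (palatalisation): tiwozeti → siwozesi
  rule 4 (unconditioned shift): siwozesi → sivozesi
  rule 5 (apocope): sivozesi → sivozes
  ⇒ Nekaiic sivozes
Only 'sivozes' matches the regular Nekaiic development of *diwozeti.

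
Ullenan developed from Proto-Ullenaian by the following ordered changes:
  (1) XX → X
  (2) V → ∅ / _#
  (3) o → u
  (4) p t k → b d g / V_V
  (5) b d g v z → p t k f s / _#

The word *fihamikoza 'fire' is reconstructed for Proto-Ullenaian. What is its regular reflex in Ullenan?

Ullenan: *fihamikoza
  fihamikoza (rule 1 does not apply)
  fihamikoza → fihamikoz   [apocope]
  fihamikoz → fihamikuz   [vowel merger]
  fihamikuz → fihamiguz   [intervocalic voicing]
  fihamiguz → fihamigus   [final devoicing]
  giving Ullenan fihamigus.

fihamigus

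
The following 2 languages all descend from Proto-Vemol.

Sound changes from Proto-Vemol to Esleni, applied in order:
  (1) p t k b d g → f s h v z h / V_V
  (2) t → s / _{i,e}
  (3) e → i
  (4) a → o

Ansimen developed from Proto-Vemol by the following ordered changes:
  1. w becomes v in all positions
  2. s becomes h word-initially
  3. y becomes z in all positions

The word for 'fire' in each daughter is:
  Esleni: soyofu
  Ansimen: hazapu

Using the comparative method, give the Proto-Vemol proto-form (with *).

Position 2: Esleni has o, Ansimen has a. Ansimen preserves a here (none of its changes turn any other segment into a), so the proto-segment is *a.
Position 3: Esleni has y, Ansimen has z. Esleni preserves y here (none of its changes turn any other segment into y), so the proto-segment is *y.
Position 1: Esleni has s, Ansimen has h. Taking the neighbouring segments as reconstructed: Esleni s can only go back to *s; Ansimen h could go back to *s or *h — the one source consistent with every daughter is *s.
Verify the candidate proto-form against each daughter:
Esleni: start from *sayapu.
  rule 1 (intervocalic lenition): sayapu → sayafu
  rule 2: no change — sayafu
  rule 3: no change — sayafu
  rule 4 (vowel merger): sayafu → soyofu
  ⇒ Esleni soyofu
Ansimen: start from *sayapu.
  rule 1: no change — sayapu
  rule 2 (debuccalisation): sayapu → hayapu
  rule 3 (unconditioned shift): hayapu → hazapu
  ⇒ Ansimen hazapu
Only *sayapu yields all of Esleni soyofu, Ansimen hazapu.

*sayapu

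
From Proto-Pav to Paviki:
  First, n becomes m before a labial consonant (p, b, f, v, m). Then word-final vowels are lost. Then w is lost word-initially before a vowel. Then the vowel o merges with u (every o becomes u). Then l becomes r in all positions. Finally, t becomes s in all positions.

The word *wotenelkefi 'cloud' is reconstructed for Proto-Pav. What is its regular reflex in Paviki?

Paviki: *wotenelkefi
  wotenelkefi (rule 1 does not apply)
  wotenelkefi → wotenelkef   [apocope]
  wotenelkef → otenelkef   [glide loss]
  otenelkef → utenelkef   [vowel merger]
  utenelkef → utenerkef   [unconditioned shift]
  utenerkef → usenerkef   [unconditioned shift]
  giving Paviki usenerkef.

usenerkef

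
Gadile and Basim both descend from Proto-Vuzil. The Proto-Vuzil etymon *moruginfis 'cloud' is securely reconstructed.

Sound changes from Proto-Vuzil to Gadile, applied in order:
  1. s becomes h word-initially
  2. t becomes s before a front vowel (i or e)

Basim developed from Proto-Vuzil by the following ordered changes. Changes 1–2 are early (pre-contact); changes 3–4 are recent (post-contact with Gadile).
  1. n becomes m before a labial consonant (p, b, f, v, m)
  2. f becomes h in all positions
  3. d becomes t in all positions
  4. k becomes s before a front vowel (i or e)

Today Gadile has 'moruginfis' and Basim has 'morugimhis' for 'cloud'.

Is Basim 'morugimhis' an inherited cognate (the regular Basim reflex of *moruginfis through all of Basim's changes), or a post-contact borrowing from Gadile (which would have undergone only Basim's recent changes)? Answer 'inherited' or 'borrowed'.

inherited

If inherited, *moruginfis would pass through all of Basim's changes:
Basim: start from *moruginfis.
  rule 1 (nasal place assimilation): moruginfis → morugimfis
  rule 2 (unconditioned shift): morugimfis → morugimhis
  rule 3: no change — morugimhis
  rule 4: no change — morugimhis
  ⇒ Basim morugimhis
If borrowed from Gadile 'moruginfis' after the early changes, it would undergo only the recent ones:
  rule 3 (unconditioned shift): no change (moruginfis)
  rule 4 (palatalisation): no change (moruginfis)
  ⇒ as a loan: moruginfis
Basim 'morugimhis' matches the inherited outcome exactly, so it is an inherited cognate, not a loan.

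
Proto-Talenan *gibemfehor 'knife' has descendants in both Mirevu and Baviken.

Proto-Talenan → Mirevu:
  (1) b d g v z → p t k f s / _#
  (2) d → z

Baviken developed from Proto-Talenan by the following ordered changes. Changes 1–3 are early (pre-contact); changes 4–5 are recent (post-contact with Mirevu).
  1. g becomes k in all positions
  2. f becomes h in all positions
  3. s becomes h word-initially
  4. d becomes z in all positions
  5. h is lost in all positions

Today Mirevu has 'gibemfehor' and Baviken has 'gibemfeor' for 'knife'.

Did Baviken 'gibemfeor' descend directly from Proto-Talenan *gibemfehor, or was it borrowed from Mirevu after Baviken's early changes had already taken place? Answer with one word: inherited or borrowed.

borrowed

If inherited, *gibemfehor would pass through all of Baviken's changes:
Baviken: start from *gibemfehor.
  rule 1 (unconditioned shift): gibemfehor → kibemfehor
  rule 2 (unconditioned shift): kibemfehor → kibemhehor
  rule 3: no change — kibemhehor
  rule 4: no change — kibemhehor
  rule 5 (h-loss): kibemhehor → kibemeor
  ⇒ Baviken kibemeor
If borrowed from Mirevu 'gibemfehor' after the early changes, it would undergo only the recent ones:
  rule 4 (unconditioned shift): no change (gibemfehor)
  rule 5 (h-loss): gibemfehor → gibemfeor
  ⇒ as a loan: gibemfeor
Baviken 'gibemfeor' matches the loan outcome 'gibemfeor', not the inherited 'kibemeor' — it skipped the early Baviken changes, so it was borrowed from Mirevu.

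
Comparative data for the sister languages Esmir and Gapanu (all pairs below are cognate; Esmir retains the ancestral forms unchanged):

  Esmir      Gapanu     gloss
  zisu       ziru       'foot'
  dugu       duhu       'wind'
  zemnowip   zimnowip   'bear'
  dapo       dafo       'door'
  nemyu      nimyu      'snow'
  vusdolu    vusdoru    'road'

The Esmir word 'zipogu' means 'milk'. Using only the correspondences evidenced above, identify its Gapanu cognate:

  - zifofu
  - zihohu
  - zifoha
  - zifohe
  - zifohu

zifohu

dapo ~ dafo — Esmir p corresponds to Gapanu f between vowels (before a back vowel).
dugu ~ duhu — Esmir g corresponds to Gapanu h between vowels (before a back vowel).
Applying these to Esmir 'zipogu':
  zipogu → zifogu   (p→f between vowels (before a back vowel))
  zifogu → zifohu   (g→h between vowels (before a back vowel))
So the Gapanu cognate is 'zifohu'.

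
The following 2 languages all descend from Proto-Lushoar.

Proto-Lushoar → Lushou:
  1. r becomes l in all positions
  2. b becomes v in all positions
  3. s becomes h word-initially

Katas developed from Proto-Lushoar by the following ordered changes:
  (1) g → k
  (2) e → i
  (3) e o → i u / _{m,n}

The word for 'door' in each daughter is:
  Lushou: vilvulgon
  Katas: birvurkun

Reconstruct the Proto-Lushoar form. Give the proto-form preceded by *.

*birvurgon

Position 3: Lushou has l, Katas has r. Katas preserves r here (none of its changes turn any other segment into r), so the proto-segment is *r.
Position 7: Lushou has g, Katas has k. Lushou preserves g here (none of its changes turn any other segment into g), so the proto-segment is *g.
This points to *birvurgon. Verify forward in each daughter:
Lushou: *birvurgon > bilvulgon > vilvulgon  (by unconditioned shift, unconditioned shift)
Katas: start from *birvurgon.
  rule 1 (unconditioned shift): birvurgon → birvurkon
  rule 2: no change — birvurkon
  rule 3 (pre-nasal raising): birvurkon → birvurkun
  ⇒ Katas birvurkun
Only *birvurgon yields all of Lushou vilvulgon, Katas birvurkun.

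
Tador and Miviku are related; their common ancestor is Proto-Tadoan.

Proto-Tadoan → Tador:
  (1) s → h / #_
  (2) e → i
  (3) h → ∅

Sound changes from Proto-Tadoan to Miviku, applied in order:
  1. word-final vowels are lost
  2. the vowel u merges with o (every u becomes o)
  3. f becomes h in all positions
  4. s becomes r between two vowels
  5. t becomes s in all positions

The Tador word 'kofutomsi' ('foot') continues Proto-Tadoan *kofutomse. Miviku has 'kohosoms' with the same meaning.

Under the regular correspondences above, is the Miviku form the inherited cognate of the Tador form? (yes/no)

yes

Derive the expected Miviku reflex of *kofutomse:
Miviku: start from *kofutomse.
  rule 1 (apocope): kofutomse → kofutoms
  rule 2 (vowel merger): kofutoms → kofotoms
  rule 3 (unconditioned shift): kofotoms → kohotoms
  rule 4: no change — kohotoms
  rule 5 (unconditioned shift): kohotoms → kohosoms
  ⇒ Miviku kohosoms
Miviku 'kohosoms' matches the regular reflex exactly, so the pair is cognate.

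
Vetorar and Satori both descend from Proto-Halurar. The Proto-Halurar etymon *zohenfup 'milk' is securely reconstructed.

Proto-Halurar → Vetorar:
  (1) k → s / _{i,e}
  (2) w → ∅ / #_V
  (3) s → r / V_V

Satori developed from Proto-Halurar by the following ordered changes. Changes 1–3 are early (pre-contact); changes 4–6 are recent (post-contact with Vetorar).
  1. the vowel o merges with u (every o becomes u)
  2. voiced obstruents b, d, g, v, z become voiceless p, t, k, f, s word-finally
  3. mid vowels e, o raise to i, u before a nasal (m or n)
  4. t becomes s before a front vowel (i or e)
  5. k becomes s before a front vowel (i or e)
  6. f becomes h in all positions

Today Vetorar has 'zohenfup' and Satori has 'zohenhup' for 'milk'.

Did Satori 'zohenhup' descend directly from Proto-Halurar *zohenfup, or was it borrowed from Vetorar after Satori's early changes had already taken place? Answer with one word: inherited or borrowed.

If inherited, *zohenfup would pass through all of Satori's changes:
Satori: *zohenfup > zuhenfup > zuhinfup > zuhinhup  (by vowel merger, pre-nasal raising, unconditioned shift)
If borrowed from Vetorar 'zohenfup' after the early changes, it would undergo only the recent ones:
  rule 4 (palatalisation): no change (zohenfup)
  rule 5 (palatalisation): no change (zohenfup)
  rule 6 (unconditioned shift): zohenfup → zohenhup
  ⇒ as a loan: zohenhup
Satori 'zohenhup' matches the loan outcome 'zohenhup', not the inherited 'zuhinhup' — it skipped the early Satori changes, so it was borrowed from Vetorar.

borrowed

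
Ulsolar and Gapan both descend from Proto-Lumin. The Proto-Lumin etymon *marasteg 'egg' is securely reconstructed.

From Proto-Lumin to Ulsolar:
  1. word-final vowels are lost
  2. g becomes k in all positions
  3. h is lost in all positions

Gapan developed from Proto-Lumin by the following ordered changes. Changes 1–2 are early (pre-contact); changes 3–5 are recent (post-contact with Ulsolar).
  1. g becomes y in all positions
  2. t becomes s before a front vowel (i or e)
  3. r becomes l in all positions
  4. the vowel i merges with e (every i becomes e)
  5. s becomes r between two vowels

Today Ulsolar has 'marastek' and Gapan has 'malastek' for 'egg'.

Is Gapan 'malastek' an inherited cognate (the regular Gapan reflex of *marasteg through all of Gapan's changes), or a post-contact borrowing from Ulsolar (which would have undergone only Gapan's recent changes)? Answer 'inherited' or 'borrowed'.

borrowed

If inherited, *marasteg would pass through all of Gapan's changes:
Gapan: start from *marasteg.
  rule 1 (unconditioned shift): marasteg → marastey
  rule 2 (palatalisation): marastey → marassey
  rule 3 (unconditioned shift): marassey → malassey
  rule 4: no change — malassey
  rule 5: no change — malassey
  ⇒ Gapan malassey
If borrowed from Ulsolar 'marastek' after the early changes, it would undergo only the recent ones:
  rule 3 (unconditioned shift): marastek → malastek
  rule 4 (vowel merger): no change (malastek)
  rule 5 (rhotacism): no change (malastek)
  ⇒ as a loan: malastek
Gapan 'malastek' matches the loan outcome 'malastek', not the inherited 'malassey' — it skipped the early Gapan changes, so it was borrowed from Ulsolar.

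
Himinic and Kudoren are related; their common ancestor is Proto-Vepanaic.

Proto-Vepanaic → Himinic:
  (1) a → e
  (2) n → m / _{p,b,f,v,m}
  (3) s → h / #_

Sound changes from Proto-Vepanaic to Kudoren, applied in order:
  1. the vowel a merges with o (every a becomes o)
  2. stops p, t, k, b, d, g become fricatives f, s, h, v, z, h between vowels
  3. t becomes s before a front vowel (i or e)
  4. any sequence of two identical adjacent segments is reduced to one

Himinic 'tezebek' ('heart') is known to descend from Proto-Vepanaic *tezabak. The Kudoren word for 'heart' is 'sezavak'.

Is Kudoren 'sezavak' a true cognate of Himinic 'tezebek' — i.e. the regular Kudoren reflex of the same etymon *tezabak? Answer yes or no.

no

Derive the expected Kudoren reflex of *tezabak:
Kudoren: *tezabak > tezobok > tezovok > sezovok  (by vowel merger, intervocalic lenition, palatalisation)
The regular Kudoren reflex would be 'sezovok', but the attested form is 'sezavak'. The correspondence is irregular, so they are not cognates (the Kudoren form has a different source).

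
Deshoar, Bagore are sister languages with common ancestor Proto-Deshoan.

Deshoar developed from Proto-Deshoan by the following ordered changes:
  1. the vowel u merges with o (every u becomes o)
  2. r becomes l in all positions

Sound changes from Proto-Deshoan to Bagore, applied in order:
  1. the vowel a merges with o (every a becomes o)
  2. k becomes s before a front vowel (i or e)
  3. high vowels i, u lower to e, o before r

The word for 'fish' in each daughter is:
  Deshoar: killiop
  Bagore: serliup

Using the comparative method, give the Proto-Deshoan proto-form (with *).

*kirliup

Position 2: Deshoar has i, Bagore has e. Deshoar preserves i here (none of its changes turn any other segment into i), so the proto-segment is *i.
Position 3: Deshoar has l, Bagore has r. Bagore preserves r here (none of its changes turn any other segment into r), so the proto-segment is *r.
Continuing position by position gives *kirliup; check it forward:
Deshoar: *kirliup > kirliop > killiop  (by vowel merger, unconditioned shift)
Bagore: *kirliup > sirliup > serliup  (by palatalisation, pre-rhotic lowering)
Only *kirliup yields all of Deshoar killiop, Bagore serliup.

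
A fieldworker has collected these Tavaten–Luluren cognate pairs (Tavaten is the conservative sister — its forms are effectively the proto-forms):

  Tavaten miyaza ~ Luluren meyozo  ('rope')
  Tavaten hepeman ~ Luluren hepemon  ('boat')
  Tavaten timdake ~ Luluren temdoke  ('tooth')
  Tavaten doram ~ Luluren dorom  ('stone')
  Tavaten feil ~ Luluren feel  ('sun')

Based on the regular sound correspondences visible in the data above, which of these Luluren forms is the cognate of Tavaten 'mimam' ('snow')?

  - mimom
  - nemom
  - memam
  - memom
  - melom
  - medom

timdake ~ temdoke — Tavaten i corresponds to Luluren e after a consonant, before a nasal.
doram ~ dorom — Tavaten a corresponds to Luluren o after a consonant, before a nasal.
Applying these to Tavaten 'mimam':
  mimam → memam   (i→e after a consonant, before a nasal)
  memam → memom   (a→o after a consonant, before a nasal)
So the Luluren cognate is 'memom'.

memom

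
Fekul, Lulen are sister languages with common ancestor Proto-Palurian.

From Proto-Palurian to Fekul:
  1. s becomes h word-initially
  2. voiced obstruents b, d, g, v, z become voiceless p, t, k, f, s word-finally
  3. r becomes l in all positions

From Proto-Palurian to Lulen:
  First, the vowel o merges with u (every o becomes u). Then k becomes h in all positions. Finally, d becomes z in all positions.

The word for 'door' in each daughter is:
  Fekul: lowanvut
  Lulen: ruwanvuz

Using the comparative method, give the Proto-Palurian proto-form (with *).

*rowanvud

Position 2: Fekul has o, Lulen has u. Fekul preserves o here (none of its changes turn any other segment into o), so the proto-segment is *o.
Position 1: Fekul has l, Lulen has r. Lulen preserves r here (none of its changes turn any other segment into r), so the proto-segment is *r.
Position 8: Fekul has t, Lulen has z. Taking the neighbouring segments as reconstructed: Fekul t could go back to *t or *d; Lulen z could go back to *d or *z — the one source consistent with every daughter is *d.
Continuing position by position gives *rowanvud; check it forward:
Fekul: *rowanvud > rowanvut > lowanvut  (by final devoicing, unconditioned shift)
Lulen: *rowanvud > ruwanvud > ruwanvuz  (by vowel merger, unconditioned shift)
No other proto-form is consistent with every reflex, so the reconstruction is *rowanvud.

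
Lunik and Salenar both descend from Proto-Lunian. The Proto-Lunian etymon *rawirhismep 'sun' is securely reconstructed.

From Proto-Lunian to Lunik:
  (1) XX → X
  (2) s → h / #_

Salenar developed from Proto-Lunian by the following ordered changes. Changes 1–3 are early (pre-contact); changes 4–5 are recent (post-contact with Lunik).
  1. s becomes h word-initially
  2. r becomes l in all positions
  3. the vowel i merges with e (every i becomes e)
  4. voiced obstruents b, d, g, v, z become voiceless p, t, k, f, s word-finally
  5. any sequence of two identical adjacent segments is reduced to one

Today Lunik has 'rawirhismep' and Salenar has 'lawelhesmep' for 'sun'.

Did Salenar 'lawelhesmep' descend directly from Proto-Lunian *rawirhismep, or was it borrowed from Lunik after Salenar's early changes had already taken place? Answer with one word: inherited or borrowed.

If inherited, *rawirhismep would pass through all of Salenar's changes:
Salenar: *rawirhismep
  rawirhismep (rule 1 does not apply)
  rawirhismep → lawilhismep   [unconditioned shift]
  lawilhismep → lawelhesmep   [vowel merger]
  lawelhesmep (rule 4 does not apply)
  lawelhesmep (rule 5 does not apply)
  giving Salenar lawelhesmep.
If borrowed from Lunik 'rawirhismep' after the early changes, it would undergo only the recent ones:
  rule 4 (final devoicing): no change (rawirhismep)
  rule 5 (degemination): no change (rawirhismep)
  ⇒ as a loan: rawirhismep
Salenar 'lawelhesmep' matches the inherited outcome exactly, so it is an inherited cognate, not a loan.

inherited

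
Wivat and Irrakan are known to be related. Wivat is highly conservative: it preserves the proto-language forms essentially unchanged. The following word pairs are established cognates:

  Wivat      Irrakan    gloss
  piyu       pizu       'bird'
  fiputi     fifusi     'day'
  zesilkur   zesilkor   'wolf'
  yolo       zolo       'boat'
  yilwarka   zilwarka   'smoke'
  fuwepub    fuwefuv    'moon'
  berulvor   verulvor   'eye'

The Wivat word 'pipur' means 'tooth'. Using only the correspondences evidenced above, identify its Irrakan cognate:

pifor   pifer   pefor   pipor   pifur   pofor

fiputi ~ fifusi, fuwepub ~ fuwefuv — Wivat p corresponds to Irrakan f between vowels (before a back vowel).
zesilkur ~ zesilkor — Wivat u corresponds to Irrakan o after a consonant, before r.
Applying these to Wivat 'pipur':
  pipur → pifur   (p→f between vowels (before a back vowel))
  pifur → pifor   (u→o after a consonant, before r)
So the Irrakan cognate is 'pifor'.

pifor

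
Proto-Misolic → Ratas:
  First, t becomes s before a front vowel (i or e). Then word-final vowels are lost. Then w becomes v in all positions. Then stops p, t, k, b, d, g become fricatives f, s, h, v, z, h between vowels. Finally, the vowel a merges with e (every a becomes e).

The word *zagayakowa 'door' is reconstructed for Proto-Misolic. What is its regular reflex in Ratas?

Ratas: *zagayakowa > zagayakow > zagayakov > zahayahov > zeheyehov  (by apocope, unconditioned shift, intervocalic lenition, vowel merger)

zeheyehov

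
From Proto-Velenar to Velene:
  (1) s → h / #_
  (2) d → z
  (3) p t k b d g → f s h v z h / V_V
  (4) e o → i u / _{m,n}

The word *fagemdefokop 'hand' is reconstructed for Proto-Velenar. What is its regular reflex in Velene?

Velene: *fagemdefokop
  fagemdefokop (rule 1 does not apply)
  fagemdefokop → fagemzefokop   [unconditioned shift]
  fagemzefokop → fahemzefohop   [intervocalic lenition]
  fahemzefohop → fahimzefohop   [pre-nasal raising]
  giving Velene fahimzefohop.

fahimzefohop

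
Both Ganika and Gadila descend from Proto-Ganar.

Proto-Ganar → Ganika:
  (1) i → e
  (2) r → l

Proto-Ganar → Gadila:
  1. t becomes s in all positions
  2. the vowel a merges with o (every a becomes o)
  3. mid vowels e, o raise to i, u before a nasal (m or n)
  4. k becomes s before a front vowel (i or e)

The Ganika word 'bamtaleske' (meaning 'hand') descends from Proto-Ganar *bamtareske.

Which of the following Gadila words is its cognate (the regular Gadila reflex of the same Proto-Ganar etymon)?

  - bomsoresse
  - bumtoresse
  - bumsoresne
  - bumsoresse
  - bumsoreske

bumsoresse

Gadila: *bamtareske
  bamtareske → bamsareske   [unconditioned shift]
  bamsareske → bomsoreske   [vowel merger]
  bomsoreske → bumsoreske   [pre-nasal raising]
  bumsoreske → bumsoresse   [palatalisation]
  giving Gadila bumsoresse.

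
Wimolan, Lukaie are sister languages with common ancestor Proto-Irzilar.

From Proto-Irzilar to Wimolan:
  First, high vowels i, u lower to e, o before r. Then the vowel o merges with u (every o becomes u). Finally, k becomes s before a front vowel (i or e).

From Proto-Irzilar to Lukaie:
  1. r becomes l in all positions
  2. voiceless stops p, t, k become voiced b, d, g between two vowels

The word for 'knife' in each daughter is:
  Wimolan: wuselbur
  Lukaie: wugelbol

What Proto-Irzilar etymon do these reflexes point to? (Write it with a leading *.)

Position 3: Wimolan has s, Lukaie has g. Taking the neighbouring segments as reconstructed: Wimolan s could go back to *k or *s; Lukaie g could go back to *k or *g — the one source consistent with every daughter is *k.
Position 8: Wimolan has r, Lukaie has l. Wimolan preserves r here (none of its changes turn any other segment into r), so the proto-segment is *r.
This points to *wukelbor. Verify forward in each daughter:
Wimolan: *wukelbor
  wukelbor (rule 1 does not apply)
  wukelbor → wukelbur   [vowel merger]
  wukelbur → wuselbur   [palatalisation]
  giving Wimolan wuselbur.
Lukaie: *wukelbor > wukelbol > wugelbol  (by unconditioned shift, intervocalic voicing)
Only *wukelbor yields all of Wimolan wuselbur, Lukaie wugelbol.

*wukelbor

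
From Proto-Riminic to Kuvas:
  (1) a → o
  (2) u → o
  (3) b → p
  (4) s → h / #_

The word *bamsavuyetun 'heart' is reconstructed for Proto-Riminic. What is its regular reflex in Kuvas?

pomsovoyeton

Kuvas: start from *bamsavuyetun.
  rule 1 (vowel merger): bamsavuyetun → bomsovuyetun
  rule 2 (vowel merger): bomsovuyetun → bomsovoyeton
  rule 3 (unconditioned shift): bomsovoyeton → pomsovoyeton
  rule 4: no change — pomsovoyeton
  ⇒ Kuvas pomsovoyeton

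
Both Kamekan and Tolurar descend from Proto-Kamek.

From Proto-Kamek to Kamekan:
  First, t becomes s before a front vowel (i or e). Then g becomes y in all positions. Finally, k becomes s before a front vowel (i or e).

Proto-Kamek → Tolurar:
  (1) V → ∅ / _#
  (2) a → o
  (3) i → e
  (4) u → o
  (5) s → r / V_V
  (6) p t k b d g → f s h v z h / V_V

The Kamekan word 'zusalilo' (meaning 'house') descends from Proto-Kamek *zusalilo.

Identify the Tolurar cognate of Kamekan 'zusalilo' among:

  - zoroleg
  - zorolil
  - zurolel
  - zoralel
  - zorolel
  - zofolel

zorolel

Tolurar: start from *zusalilo.
  rule 1 (apocope): zusalilo → zusalil
  rule 2 (vowel merger): zusalil → zusolil
  rule 3 (vowel merger): zusolil → zusolel
  rule 4 (vowel merger): zusolel → zosolel
  rule 5 (rhotacism): zosolel → zorolel
  rule 6: no change — zorolel
  ⇒ Tolurar zorolel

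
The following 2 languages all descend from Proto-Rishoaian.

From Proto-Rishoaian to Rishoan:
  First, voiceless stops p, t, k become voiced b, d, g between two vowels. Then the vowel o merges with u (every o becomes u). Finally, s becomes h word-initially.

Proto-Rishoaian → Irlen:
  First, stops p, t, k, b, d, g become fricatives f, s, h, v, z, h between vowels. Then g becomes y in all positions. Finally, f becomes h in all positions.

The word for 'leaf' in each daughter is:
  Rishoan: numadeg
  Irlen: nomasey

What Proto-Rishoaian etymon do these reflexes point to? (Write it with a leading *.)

Position 5: Rishoan has d, Irlen has s. Taking the neighbouring segments as reconstructed: Rishoan d could go back to *t or *d; Irlen s could go back to *t or *s — the one source consistent with every daughter is *t.
Position 7: Rishoan has g, Irlen has y. Taking the neighbouring segments as reconstructed: Rishoan g can only go back to *g; Irlen y could go back to *g or *y — the one source consistent with every daughter is *g.
Position 2: Rishoan has u, Irlen has o. Irlen preserves o here (none of its changes turn any other segment into o), so the proto-segment is *o.
Verify the candidate proto-form against each daughter:
Rishoan: start from *nomateg.
  rule 1 (intervocalic voicing): nomateg → nomadeg
  rule 2 (vowel merger): nomadeg → numadeg
  rule 3: no change — numadeg
  ⇒ Rishoan numadeg
Irlen: *nomateg > nomaseg > nomasey  (by intervocalic lenition, unconditioned shift)
Only *nomateg yields all of Rishoan numadeg, Irlen nomasey.

*nomateg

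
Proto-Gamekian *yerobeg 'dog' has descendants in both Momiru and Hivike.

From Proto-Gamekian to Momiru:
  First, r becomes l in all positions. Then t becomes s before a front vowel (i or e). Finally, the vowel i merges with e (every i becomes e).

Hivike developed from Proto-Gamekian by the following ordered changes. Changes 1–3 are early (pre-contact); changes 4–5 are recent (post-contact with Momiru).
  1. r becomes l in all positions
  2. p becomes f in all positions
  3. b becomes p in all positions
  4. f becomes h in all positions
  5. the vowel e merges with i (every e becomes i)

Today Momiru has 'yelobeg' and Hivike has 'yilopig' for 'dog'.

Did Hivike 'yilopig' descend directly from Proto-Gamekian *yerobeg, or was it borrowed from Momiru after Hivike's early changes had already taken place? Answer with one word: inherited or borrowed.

If inherited, *yerobeg would pass through all of Hivike's changes:
Hivike: *yerobeg
  yerobeg → yelobeg   [unconditioned shift]
  yelobeg (rule 2 does not apply)
  yelobeg → yelopeg   [unconditioned shift]
  yelopeg (rule 4 does not apply)
  yelopeg → yilopig   [vowel merger]
  giving Hivike yilopig.
If borrowed from Momiru 'yelobeg' after the early changes, it would undergo only the recent ones:
  rule 4 (unconditioned shift): no change (yelobeg)
  rule 5 (vowel merger): yelobeg → yilobig
  ⇒ as a loan: yilobig
Hivike 'yilopig' matches the inherited outcome exactly, so it is an inherited cognate, not a loan.

inherited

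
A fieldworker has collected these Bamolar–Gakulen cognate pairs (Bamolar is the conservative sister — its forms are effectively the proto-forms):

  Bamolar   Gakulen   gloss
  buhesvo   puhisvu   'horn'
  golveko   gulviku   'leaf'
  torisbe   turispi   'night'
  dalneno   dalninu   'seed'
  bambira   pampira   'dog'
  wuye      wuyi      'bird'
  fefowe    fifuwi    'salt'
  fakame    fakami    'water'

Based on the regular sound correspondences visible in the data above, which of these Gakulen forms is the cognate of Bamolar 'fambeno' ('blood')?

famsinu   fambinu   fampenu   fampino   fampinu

torisbe ~ turispi — Bamolar b corresponds to Gakulen p after a consonant, before a front vowel.
dalneno ~ dalninu — Bamolar e corresponds to Gakulen i after a consonant, before a nasal.
buhesvo ~ puhisvu, golveko ~ gulviku — Bamolar o corresponds to Gakulen u word-finally.
Applying these to Bamolar 'fambeno':
  fambeno → fampeno   (b→p after a consonant, before a front vowel)
  fampeno → fampino   (e→i after a consonant, before a nasal)
  fampino → fampinu   (o→u word-finally)
So the Gakulen cognate is 'fampinu'.

fampinu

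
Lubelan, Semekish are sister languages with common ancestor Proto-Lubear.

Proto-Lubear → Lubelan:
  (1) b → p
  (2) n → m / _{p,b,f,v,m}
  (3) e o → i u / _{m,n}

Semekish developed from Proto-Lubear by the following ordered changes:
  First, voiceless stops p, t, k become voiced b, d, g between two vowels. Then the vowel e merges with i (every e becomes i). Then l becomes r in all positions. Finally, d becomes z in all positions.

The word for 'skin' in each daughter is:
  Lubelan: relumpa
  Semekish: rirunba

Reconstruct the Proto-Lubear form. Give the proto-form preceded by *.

*relunba

Position 5: Lubelan has m, Semekish has n. Semekish preserves n here (none of its changes turn any other segment into n), so the proto-segment is *n.
Position 6: Lubelan has p, Semekish has b. Taking the neighbouring segments as reconstructed: Lubelan p could go back to *p or *b; Semekish b can only go back to *b — the one source consistent with every daughter is *b.
Position 2: Lubelan has e, Semekish has i. Lubelan preserves e here (none of its changes turn any other segment into e), so the proto-segment is *e.
Verify the candidate proto-form against each daughter:
Lubelan: *relunba
  relunba → relunpa   [unconditioned shift]
  relunpa → relumpa   [nasal place assimilation]
  relumpa (rule 3 does not apply)
  giving Lubelan relumpa.
Semekish: start from *relunba.
  rule 1: no change — relunba
  rule 2 (vowel merger): relunba → rilunba
  rule 3 (unconditioned shift): rilunba → rirunba
  rule 4: no change — rirunba
  ⇒ Semekish rirunba
No other proto-form is consistent with every reflex, so the reconstruction is *relunba.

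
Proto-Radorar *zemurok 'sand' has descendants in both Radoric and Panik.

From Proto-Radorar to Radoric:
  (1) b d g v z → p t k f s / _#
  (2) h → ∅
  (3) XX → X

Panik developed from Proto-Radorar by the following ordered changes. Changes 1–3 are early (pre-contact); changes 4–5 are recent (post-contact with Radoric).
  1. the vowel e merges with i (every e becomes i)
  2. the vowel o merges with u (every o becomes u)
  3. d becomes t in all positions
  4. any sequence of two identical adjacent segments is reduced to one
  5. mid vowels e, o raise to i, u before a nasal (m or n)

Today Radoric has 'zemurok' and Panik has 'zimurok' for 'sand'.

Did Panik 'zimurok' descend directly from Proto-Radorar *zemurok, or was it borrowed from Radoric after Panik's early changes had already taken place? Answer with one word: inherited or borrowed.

borrowed

If inherited, *zemurok would pass through all of Panik's changes:
Panik: start from *zemurok.
  rule 1 (vowel merger): zemurok → zimurok
  rule 2 (vowel merger): zimurok → zimuruk
  rule 3: no change — zimuruk
  rule 4: no change — zimuruk
  rule 5: no change — zimuruk
  ⇒ Panik zimuruk
If borrowed from Radoric 'zemurok' after the early changes, it would undergo only the recent ones:
  rule 4 (degemination): no change (zemurok)
  rule 5 (pre-nasal raising): zemurok → zimurok
  ⇒ as a loan: zimurok
Panik 'zimurok' matches the loan outcome 'zimurok', not the inherited 'zimuruk' — it skipped the early Panik changes, so it was borrowed from Radoric.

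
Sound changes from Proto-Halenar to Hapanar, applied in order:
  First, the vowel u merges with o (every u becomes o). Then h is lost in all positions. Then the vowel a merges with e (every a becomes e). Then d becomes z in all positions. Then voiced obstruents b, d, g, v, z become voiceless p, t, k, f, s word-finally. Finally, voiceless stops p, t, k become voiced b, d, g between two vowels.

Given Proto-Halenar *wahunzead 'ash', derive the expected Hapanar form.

weonzees

Hapanar: *wahunzead
  wahunzead → wahonzead   [vowel merger]
  wahonzead → waonzead   [h-loss]
  waonzead → weonzeed   [vowel merger]
  weonzeed → weonzeez   [unconditioned shift]
  weonzeez → weonzees   [final devoicing]
  weonzees (rule 6 does not apply)
  giving Hapanar weonzees.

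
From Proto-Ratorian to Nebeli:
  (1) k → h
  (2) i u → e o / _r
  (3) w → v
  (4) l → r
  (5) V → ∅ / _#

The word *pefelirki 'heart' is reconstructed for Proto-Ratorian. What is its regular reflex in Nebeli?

pefererh

Nebeli: *pefelirki
  pefelirki → pefelirhi   [unconditioned shift]
  pefelirhi → pefelerhi   [pre-rhotic lowering]
  pefelerhi (rule 3 does not apply)
  pefelerhi → pefererhi   [unconditioned shift]
  pefererhi → pefererh   [apocope]
  giving Nebeli pefererh.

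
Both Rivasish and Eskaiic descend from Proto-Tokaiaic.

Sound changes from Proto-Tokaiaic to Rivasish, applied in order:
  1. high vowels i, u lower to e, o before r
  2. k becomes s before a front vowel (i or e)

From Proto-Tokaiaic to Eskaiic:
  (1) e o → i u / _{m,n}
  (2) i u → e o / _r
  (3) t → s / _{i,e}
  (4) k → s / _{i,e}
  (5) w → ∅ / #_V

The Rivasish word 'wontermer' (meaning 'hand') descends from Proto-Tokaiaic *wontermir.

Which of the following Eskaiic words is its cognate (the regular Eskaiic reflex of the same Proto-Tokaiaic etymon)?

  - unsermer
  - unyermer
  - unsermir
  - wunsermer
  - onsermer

Eskaiic: *wontermir
  wontermir → wuntermir   [pre-nasal raising]
  wuntermir → wuntermer   [pre-rhotic lowering]
  wuntermer → wunsermer   [palatalisation]
  wunsermer (rule 4 does not apply)
  wunsermer → unsermer   [glide loss]
  giving Eskaiic unsermer.
The other candidates each miss or misapply at least one Eskaiic change.

unsermer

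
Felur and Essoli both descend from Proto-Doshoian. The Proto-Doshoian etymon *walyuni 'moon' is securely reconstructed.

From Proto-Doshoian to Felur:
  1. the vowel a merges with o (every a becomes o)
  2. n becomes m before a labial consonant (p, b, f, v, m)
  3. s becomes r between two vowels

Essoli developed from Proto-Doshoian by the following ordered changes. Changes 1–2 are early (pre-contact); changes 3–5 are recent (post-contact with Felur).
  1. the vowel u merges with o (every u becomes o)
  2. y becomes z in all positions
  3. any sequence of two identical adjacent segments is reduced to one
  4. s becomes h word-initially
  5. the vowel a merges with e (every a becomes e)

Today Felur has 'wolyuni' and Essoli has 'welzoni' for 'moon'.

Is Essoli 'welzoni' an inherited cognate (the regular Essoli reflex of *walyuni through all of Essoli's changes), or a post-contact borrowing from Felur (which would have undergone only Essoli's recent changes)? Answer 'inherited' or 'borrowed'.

If inherited, *walyuni would pass through all of Essoli's changes:
Essoli: *walyuni > walyoni > walzoni > welzoni  (by vowel merger, unconditioned shift, vowel merger)
If borrowed from Felur 'wolyuni' after the early changes, it would undergo only the recent ones:
  rule 3 (degemination): no change (wolyuni)
  rule 4 (debuccalisation): no change (wolyuni)
  rule 5 (vowel merger): no change (wolyuni)
  ⇒ as a loan: wolyuni
Essoli 'welzoni' matches the inherited outcome exactly, so it is an inherited cognate, not a loan.

inherited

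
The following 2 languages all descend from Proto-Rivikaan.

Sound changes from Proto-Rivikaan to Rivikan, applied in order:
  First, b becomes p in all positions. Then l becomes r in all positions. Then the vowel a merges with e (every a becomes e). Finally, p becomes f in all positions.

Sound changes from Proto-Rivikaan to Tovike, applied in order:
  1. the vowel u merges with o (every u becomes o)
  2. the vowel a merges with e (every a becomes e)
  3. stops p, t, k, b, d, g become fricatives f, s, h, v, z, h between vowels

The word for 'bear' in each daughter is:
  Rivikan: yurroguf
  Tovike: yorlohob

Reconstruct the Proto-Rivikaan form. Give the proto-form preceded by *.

*yurlogub

Position 2: Rivikan has u, Tovike has o. Rivikan preserves u here (none of its changes turn any other segment into u), so the proto-segment is *u.
Position 6: Rivikan has g, Tovike has h. Rivikan preserves g here (none of its changes turn any other segment into g), so the proto-segment is *g.
Position 8: Rivikan has f, Tovike has b. Tovike preserves b here (none of its changes turn any other segment into b), so the proto-segment is *b.
Continuing position by position gives *yurlogub; check it forward:
Rivikan: *yurlogub > yurlogup > yurrogup > yurroguf  (by unconditioned shift, unconditioned shift, unconditioned shift)
Tovike: start from *yurlogub.
  rule 1 (vowel merger): yurlogub → yorlogob
  rule 2: no change — yorlogob
  rule 3 (intervocalic lenition): yorlogob → yorlohob
  ⇒ Tovike yorlohob
*yurlogub is the unique common source.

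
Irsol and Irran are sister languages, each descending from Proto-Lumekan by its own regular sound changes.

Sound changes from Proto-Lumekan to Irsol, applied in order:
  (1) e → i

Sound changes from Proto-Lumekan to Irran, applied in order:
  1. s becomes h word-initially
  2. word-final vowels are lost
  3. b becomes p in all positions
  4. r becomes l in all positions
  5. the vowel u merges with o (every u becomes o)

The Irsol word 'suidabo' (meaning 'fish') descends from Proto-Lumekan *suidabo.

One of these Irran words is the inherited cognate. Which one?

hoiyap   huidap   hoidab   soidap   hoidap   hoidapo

Irran: *suidabo
  suidabo → huidabo   [debuccalisation]
  huidabo → huidab   [apocope]
  huidab → huidap   [unconditioned shift]
  huidap (rule 4 does not apply)
  huidap → hoidap   [vowel merger]
  giving Irran hoidap.
Only 'hoidap' matches the regular Irran development of *suidabo.

hoidap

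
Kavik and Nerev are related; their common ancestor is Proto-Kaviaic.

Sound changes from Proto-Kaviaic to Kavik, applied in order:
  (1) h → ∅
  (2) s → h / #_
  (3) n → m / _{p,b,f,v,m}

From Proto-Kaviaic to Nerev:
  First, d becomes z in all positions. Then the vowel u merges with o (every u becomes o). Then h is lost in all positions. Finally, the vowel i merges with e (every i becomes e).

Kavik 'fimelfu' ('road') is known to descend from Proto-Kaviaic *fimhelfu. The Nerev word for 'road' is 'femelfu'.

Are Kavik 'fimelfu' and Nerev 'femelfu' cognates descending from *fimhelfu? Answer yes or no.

Derive the expected Nerev reflex of *fimhelfu:
Nerev: *fimhelfu > fimhelfo > fimelfo > femelfo  (by vowel merger, h-loss, vowel merger)
The regular Nerev reflex would be 'femelfo', but the attested form is 'femelfu'. The correspondence is irregular, so they are not cognates (the Nerev form has a different source).

no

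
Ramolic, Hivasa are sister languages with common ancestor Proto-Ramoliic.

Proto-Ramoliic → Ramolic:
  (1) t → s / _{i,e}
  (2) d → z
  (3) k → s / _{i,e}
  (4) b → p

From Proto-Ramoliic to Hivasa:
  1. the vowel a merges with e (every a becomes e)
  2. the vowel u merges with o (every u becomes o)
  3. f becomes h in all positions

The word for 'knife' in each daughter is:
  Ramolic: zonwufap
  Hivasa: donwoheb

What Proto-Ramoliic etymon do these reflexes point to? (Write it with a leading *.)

Position 7: Ramolic has a, Hivasa has e. Ramolic preserves a here (none of its changes turn any other segment into a), so the proto-segment is *a.
Position 1: Ramolic has z, Hivasa has d. Hivasa preserves d here (none of its changes turn any other segment into d), so the proto-segment is *d.
Position 5: Ramolic has u, Hivasa has o. Ramolic preserves u here (none of its changes turn any other segment into u), so the proto-segment is *u.
This points to *donwufab. Verify forward in each daughter:
Ramolic: start from *donwufab.
  rule 1: no change — donwufab
  rule 2 (unconditioned shift): donwufab → zonwufab
  rule 3: no change — zonwufab
  rule 4 (unconditioned shift): zonwufab → zonwufap
  ⇒ Ramolic zonwufap
Hivasa: *donwufab
  donwufab → donwufeb   [vowel merger]
  donwufeb → donwofeb   [vowel merger]
  donwofeb → donwoheb   [unconditioned shift]
  giving Hivasa donwoheb.
Only *donwufab yields all of Ramolic zonwufap, Hivasa donwoheb.

*donwufab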